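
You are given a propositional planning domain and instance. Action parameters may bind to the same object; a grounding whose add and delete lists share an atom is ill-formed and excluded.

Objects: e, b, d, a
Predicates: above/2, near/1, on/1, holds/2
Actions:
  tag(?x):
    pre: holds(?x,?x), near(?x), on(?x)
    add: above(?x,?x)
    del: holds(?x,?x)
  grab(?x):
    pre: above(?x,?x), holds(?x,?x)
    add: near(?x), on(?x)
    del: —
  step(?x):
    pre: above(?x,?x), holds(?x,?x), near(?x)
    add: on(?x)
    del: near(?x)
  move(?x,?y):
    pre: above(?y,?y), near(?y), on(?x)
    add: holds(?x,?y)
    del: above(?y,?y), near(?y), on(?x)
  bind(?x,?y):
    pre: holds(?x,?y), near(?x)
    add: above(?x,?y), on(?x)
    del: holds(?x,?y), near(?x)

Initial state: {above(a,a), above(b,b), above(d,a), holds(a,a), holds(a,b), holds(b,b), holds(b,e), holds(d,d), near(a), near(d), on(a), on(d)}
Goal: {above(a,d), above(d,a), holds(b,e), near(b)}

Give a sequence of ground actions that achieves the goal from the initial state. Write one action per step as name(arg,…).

1. tag(d)  →  {above(a,a), above(b,b), above(d,a), above(d,d), holds(a,a), holds(a,b), holds(b,b), holds(b,e), near(a), near(d), on(a), on(d)}
2. grab(b)  →  {above(a,a), above(b,b), above(d,a), above(d,d), holds(a,a), holds(a,b), holds(b,b), holds(b,e), near(a), near(b), near(d), on(a), on(b), on(d)}
3. move(a,d)  →  {above(a,a), above(b,b), above(d,a), holds(a,a), holds(a,b), holds(a,d), holds(b,b), holds(b,e), near(a), near(b), on(b), on(d)}
4. bind(a,d)  →  {above(a,a), above(a,d), above(b,b), above(d,a), holds(a,a), holds(a,b), holds(b,b), holds(b,e), near(b), on(a), on(b), on(d)}

tag(d); grab(b); move(a,d); bind(a,d)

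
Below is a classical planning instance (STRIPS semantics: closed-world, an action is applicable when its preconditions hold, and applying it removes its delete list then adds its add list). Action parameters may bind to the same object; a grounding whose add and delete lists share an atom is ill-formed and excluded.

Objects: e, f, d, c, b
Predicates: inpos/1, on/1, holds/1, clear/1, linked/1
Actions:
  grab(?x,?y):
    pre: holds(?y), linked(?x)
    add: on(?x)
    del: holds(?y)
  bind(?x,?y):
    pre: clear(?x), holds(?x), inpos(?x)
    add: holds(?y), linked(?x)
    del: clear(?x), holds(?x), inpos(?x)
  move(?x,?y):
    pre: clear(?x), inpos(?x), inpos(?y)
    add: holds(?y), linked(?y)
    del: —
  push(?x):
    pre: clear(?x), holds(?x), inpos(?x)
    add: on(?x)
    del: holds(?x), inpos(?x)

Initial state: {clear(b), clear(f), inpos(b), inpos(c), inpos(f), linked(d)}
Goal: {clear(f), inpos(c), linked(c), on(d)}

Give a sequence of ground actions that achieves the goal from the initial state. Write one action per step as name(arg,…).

move(f,c); grab(d,c)

1. move(f,c)  →  {clear(b), clear(f), holds(c), inpos(b), inpos(c), inpos(f), linked(c), linked(d)}
2. grab(d,c)  →  {clear(b), clear(f), inpos(b), inpos(c), inpos(f), linked(c), linked(d), on(d)}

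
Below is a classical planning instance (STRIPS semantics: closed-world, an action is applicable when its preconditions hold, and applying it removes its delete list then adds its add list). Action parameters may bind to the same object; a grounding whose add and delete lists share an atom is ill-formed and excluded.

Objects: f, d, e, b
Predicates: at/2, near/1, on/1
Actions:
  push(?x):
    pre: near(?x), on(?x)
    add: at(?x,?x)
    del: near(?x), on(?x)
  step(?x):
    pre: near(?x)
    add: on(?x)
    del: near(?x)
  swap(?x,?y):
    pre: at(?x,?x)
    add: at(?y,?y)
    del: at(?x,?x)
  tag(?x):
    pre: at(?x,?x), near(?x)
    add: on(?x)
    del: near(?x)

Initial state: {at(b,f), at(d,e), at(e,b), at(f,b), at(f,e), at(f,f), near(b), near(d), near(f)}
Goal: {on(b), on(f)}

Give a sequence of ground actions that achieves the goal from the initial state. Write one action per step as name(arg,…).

step(f); step(b)

1. step(f)  →  {at(b,f), at(d,e), at(e,b), at(f,b), at(f,e), at(f,f), near(b), near(d), on(f)}
2. step(b)  →  {at(b,f), at(d,e), at(e,b), at(f,b), at(f,e), at(f,f), near(d), on(b), on(f)}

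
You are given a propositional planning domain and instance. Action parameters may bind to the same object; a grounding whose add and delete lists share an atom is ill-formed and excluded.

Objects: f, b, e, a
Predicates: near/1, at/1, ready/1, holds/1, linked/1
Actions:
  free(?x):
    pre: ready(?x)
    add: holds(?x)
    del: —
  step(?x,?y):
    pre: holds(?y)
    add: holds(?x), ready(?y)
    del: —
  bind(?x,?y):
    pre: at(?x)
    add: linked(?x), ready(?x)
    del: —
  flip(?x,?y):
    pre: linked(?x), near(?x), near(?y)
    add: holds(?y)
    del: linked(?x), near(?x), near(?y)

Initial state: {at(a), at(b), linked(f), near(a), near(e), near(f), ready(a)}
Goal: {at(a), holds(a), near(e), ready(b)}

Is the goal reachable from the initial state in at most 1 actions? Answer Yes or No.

No

1. free(a)  →  {at(a), at(b), holds(a), linked(f), near(a), near(e), near(f), ready(a)}
2. bind(b,f)  →  {at(a), at(b), holds(a), linked(b), linked(f), near(a), near(e), near(f), ready(a), ready(b)}
optimal plan length = 2; 2 > 1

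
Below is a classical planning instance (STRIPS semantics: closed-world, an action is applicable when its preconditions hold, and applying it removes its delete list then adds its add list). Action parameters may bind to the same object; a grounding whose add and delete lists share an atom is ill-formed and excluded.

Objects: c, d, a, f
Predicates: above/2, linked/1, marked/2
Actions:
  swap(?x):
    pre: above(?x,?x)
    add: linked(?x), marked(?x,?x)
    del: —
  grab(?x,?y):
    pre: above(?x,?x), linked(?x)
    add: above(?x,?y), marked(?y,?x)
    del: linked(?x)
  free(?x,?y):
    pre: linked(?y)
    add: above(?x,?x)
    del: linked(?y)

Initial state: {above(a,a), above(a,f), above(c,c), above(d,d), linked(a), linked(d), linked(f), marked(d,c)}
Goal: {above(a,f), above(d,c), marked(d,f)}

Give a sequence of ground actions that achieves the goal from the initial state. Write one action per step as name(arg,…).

grab(d,c); free(f,a); grab(f,d)

1. grab(d,c)  →  {above(a,a), above(a,f), above(c,c), above(d,c), above(d,d), linked(a), linked(f), marked(c,d), marked(d,c)}
2. free(f,a)  →  {above(a,a), above(a,f), above(c,c), above(d,c), above(d,d), above(f,f), linked(f), marked(c,d), marked(d,c)}
3. grab(f,d)  →  {above(a,a), above(a,f), above(c,c), above(d,c), above(d,d), above(f,d), above(f,f), marked(c,d), marked(d,c), marked(d,f)}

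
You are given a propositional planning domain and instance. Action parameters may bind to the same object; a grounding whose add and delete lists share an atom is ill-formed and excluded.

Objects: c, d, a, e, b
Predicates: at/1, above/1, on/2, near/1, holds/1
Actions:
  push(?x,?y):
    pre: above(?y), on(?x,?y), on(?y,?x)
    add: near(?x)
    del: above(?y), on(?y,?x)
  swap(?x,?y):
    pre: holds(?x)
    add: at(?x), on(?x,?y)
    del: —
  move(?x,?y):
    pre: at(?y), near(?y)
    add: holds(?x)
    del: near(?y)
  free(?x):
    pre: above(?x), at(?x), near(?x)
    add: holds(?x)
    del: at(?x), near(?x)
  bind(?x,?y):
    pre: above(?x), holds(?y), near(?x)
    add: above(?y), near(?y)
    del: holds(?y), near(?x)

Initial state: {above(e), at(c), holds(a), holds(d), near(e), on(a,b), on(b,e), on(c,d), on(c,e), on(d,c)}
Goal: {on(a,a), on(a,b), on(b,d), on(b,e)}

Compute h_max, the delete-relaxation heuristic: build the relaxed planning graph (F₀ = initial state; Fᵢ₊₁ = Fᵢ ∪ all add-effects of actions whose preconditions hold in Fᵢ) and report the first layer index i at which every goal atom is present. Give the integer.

F0 = init (10 atoms)
F1 = F0 ∪ {above(a), above(d), at(a), at(d), near(a), near(d), on(a,a), on(a,c), on(a,d), on(a,e), on(d,a), on(d,b), on(d,d), on(d,e)}  (24 atoms)
F2 = F1 ∪ {holds(b), holds(c), holds(e), near(c)}  (28 atoms)
F3 = F2 ∪ {above(b), above(c), at(b), at(e), near(b), on(b,a), on(b,b), on(b,c), on(b,d), on(c,a), on(c,b), on(c,c), on(e,a), on(e,b), on(e,c), on(e,d), on(e,e)}  (45 atoms)
goal ⊆ F3  ⇒  h_max = 3

3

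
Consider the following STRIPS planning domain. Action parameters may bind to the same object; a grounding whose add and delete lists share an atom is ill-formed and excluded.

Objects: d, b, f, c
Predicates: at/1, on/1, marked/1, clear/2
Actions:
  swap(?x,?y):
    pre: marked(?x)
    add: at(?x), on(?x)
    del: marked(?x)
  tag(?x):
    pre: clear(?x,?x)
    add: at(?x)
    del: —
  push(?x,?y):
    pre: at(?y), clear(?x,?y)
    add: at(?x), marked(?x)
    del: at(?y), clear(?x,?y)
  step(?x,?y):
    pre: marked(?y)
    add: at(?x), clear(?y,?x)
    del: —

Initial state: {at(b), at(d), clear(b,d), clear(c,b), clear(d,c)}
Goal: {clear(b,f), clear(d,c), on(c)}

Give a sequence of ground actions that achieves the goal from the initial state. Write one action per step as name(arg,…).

1. push(b,d)  →  {at(b), clear(c,b), clear(d,c), marked(b)}
2. push(c,b)  →  {at(c), clear(d,c), marked(b), marked(c)}
3. swap(c,d)  →  {at(c), clear(d,c), marked(b), on(c)}
4. step(f,b)  →  {at(c), at(f), clear(b,f), clear(d,c), marked(b), on(c)}

push(b,d); push(c,b); swap(c,d); step(f,b)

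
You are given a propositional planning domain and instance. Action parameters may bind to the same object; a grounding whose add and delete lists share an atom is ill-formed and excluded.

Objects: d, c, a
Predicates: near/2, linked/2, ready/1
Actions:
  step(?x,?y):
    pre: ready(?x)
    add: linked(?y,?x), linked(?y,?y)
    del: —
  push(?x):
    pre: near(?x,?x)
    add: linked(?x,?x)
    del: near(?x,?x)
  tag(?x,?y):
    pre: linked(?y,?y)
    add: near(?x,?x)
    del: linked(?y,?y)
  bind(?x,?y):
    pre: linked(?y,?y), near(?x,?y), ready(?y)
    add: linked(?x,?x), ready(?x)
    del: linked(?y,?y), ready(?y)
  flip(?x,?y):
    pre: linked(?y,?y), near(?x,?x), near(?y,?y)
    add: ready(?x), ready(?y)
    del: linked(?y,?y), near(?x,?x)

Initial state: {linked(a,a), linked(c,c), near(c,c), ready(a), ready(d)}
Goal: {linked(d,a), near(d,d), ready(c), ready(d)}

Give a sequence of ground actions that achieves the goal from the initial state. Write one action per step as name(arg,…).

1. step(a,d)  →  {linked(a,a), linked(c,c), linked(d,a), linked(d,d), near(c,c), ready(a), ready(d)}
2. tag(d,d)  →  {linked(a,a), linked(c,c), linked(d,a), near(c,c), near(d,d), ready(a), ready(d)}
3. flip(c,c)  →  {linked(a,a), linked(d,a), near(d,d), ready(a), ready(c), ready(d)}

step(a,d); tag(d,d); flip(c,c)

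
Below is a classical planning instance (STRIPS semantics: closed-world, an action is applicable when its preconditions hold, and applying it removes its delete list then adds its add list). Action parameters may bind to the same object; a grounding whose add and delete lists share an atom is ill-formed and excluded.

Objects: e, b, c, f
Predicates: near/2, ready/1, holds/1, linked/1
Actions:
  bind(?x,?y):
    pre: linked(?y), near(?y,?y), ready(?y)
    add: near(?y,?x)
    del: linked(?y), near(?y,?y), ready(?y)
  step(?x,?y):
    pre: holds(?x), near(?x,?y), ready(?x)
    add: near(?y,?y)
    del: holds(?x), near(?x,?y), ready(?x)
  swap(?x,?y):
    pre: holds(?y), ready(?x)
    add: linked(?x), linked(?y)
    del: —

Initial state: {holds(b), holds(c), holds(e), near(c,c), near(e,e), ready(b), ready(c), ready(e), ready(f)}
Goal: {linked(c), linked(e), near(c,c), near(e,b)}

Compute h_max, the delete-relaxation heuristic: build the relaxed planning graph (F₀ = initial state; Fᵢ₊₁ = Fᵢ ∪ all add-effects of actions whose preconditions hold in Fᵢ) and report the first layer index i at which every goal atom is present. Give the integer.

2

F0 = init (9 atoms)
F1 = F0 ∪ {linked(b), linked(c), linked(e), linked(f)}  (13 atoms)
F2 = F1 ∪ {near(c,b), near(c,e), near(c,f), near(e,b), near(e,c), near(e,f)}  (19 atoms)
goal ⊆ F2  ⇒  h_max = 2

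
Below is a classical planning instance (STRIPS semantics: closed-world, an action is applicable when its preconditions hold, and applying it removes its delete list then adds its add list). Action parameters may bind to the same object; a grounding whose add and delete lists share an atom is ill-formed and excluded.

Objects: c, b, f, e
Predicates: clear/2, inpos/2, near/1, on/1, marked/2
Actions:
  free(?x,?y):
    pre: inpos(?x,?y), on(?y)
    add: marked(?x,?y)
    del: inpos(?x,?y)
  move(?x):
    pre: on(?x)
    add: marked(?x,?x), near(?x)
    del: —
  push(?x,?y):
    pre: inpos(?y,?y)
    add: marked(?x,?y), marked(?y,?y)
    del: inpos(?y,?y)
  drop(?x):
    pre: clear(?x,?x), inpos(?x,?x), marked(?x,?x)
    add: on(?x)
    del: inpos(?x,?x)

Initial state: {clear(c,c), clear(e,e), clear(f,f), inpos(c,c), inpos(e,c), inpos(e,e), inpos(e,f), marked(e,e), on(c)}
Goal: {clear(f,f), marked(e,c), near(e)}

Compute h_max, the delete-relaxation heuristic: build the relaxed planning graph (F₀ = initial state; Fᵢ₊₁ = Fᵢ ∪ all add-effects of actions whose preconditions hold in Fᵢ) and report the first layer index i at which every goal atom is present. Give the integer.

F0 = init (9 atoms)
F1 = F0 ∪ {marked(b,c), marked(b,e), marked(c,c), marked(c,e), marked(e,c), marked(f,c), marked(f,e), near(c), on(e)}  (18 atoms)
F2 = F1 ∪ {near(e)}  (19 atoms)
goal ⊆ F2  ⇒  h_max = 2

2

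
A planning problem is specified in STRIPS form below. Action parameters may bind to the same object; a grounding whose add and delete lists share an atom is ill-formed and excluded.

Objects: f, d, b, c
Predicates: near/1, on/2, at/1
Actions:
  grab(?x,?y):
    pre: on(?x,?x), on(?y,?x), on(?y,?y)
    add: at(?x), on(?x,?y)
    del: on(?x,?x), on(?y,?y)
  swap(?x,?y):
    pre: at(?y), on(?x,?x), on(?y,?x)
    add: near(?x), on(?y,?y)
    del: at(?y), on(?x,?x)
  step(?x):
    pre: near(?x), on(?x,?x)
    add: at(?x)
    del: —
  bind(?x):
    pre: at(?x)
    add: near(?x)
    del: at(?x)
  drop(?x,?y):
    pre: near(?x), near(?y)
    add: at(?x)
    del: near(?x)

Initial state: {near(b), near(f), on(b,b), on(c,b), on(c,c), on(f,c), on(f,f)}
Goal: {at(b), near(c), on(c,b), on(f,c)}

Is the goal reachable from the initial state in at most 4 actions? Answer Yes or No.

Yes

1. grab(c,f)  →  {at(c), near(b), near(f), on(b,b), on(c,b), on(c,f), on(f,c)}
2. step(b)  →  {at(b), at(c), near(b), near(f), on(b,b), on(c,b), on(c,f), on(f,c)}
3. bind(c)  →  {at(b), near(b), near(c), near(f), on(b,b), on(c,b), on(c,f), on(f,c)}
optimal plan length = 3; 3 ≤ 4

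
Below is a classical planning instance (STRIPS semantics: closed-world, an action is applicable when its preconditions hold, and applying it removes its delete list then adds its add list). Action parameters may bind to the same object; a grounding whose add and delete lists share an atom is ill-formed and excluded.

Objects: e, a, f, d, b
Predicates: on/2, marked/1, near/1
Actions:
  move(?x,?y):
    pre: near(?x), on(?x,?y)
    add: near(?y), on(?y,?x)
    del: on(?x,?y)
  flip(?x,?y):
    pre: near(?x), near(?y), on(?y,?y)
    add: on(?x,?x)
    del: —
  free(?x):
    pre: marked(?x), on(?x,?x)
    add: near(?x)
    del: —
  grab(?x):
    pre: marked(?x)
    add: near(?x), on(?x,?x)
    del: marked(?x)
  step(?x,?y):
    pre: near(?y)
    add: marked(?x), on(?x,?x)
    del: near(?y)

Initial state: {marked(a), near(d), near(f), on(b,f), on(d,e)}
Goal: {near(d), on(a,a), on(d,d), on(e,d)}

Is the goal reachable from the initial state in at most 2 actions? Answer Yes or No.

1. move(d,e)  →  {marked(a), near(d), near(e), near(f), on(b,f), on(e,d)}
2. grab(a)  →  {near(a), near(d), near(e), near(f), on(a,a), on(b,f), on(e,d)}
3. flip(d,a)  →  {near(a), near(d), near(e), near(f), on(a,a), on(b,f), on(d,d), on(e,d)}
optimal plan length = 3; 3 > 2

No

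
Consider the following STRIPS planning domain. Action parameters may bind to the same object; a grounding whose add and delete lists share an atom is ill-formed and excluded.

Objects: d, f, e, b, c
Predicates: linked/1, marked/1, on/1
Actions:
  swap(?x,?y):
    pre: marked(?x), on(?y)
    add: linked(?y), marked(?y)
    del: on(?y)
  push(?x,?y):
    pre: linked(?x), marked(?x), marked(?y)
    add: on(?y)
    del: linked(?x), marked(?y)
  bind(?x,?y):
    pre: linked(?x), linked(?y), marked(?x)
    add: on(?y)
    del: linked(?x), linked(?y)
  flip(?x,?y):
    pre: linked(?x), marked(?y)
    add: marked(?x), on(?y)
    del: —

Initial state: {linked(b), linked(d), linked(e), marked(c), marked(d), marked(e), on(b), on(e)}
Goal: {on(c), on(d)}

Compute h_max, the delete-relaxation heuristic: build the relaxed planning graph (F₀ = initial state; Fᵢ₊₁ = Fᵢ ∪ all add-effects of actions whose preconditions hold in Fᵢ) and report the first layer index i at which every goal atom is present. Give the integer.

1

F0 = init (8 atoms)
F1 = F0 ∪ {marked(b), on(c), on(d)}  (11 atoms)
goal ⊆ F1  ⇒  h_max = 1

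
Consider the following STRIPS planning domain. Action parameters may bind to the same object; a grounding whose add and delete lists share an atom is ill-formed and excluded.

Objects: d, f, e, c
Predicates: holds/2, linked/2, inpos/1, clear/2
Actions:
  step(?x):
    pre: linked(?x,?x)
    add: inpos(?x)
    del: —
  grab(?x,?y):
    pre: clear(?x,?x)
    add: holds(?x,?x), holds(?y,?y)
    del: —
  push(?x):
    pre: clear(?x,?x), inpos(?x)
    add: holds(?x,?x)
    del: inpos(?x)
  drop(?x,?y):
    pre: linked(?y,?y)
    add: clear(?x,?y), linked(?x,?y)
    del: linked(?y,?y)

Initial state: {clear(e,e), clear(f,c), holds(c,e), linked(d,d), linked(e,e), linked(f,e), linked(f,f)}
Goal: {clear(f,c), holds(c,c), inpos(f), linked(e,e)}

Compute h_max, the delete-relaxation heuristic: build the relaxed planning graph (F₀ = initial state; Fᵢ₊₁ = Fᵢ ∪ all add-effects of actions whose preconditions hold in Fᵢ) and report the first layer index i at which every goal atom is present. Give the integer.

F0 = init (7 atoms)
F1 = F0 ∪ {clear(c,d), clear(c,e), clear(c,f), clear(d,e), clear(d,f), clear(e,d), clear(e,f), clear(f,d), clear(f,e), holds(c,c), holds(d,d), holds(e,e), holds(f,f), inpos(d), inpos(e), inpos(f), linked(c,d), linked(c,e), linked(c,f), linked(d,e), linked(d,f), linked(e,d), linked(e,f), linked(f,d)}  (31 atoms)
goal ⊆ F1  ⇒  h_max = 1

1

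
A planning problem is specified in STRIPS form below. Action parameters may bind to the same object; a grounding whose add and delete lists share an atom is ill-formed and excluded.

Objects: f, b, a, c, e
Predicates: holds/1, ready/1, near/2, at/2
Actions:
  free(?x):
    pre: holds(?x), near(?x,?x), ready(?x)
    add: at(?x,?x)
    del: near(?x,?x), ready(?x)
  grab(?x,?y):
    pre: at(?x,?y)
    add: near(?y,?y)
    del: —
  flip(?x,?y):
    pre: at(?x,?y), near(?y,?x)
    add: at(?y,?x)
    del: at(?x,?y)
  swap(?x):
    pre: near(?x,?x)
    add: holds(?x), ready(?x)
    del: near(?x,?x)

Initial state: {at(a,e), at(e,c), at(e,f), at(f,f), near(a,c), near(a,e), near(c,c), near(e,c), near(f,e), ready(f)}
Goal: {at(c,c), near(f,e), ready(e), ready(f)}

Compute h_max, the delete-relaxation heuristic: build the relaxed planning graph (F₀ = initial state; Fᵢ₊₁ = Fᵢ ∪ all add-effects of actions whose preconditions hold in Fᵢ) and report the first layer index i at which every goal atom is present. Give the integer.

2

F0 = init (10 atoms)
F1 = F0 ∪ {at(f,e), holds(c), near(e,e), near(f,f), ready(c)}  (15 atoms)
F2 = F1 ∪ {at(c,c), holds(e), holds(f), ready(e)}  (19 atoms)
goal ⊆ F2  ⇒  h_max = 2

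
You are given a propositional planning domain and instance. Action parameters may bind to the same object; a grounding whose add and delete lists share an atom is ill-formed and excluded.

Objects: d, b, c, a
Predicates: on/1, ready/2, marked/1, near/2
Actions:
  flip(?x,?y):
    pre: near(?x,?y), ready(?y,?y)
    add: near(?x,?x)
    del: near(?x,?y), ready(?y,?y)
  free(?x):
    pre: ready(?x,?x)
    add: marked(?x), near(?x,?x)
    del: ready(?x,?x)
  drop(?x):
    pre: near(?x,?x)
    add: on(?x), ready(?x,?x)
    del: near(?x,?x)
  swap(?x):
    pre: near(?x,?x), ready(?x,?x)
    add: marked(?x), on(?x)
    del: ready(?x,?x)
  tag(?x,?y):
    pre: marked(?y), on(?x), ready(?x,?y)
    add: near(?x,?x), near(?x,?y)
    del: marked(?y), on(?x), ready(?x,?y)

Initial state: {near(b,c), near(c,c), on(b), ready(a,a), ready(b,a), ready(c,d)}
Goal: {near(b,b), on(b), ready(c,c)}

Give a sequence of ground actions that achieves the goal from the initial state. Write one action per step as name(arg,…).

1. free(a)  →  {marked(a), near(a,a), near(b,c), near(c,c), on(b), ready(b,a), ready(c,d)}
2. drop(c)  →  {marked(a), near(a,a), near(b,c), on(b), on(c), ready(b,a), ready(c,c), ready(c,d)}
3. tag(b,a)  →  {near(a,a), near(b,a), near(b,b), near(b,c), on(c), ready(c,c), ready(c,d)}
4. drop(b)  →  {near(a,a), near(b,a), near(b,c), on(b), on(c), ready(b,b), ready(c,c), ready(c,d)}
5. free(b)  →  {marked(b), near(a,a), near(b,a), near(b,b), near(b,c), on(b), on(c), ready(c,c), ready(c,d)}

free(a); drop(c); tag(b,a); drop(b); free(b)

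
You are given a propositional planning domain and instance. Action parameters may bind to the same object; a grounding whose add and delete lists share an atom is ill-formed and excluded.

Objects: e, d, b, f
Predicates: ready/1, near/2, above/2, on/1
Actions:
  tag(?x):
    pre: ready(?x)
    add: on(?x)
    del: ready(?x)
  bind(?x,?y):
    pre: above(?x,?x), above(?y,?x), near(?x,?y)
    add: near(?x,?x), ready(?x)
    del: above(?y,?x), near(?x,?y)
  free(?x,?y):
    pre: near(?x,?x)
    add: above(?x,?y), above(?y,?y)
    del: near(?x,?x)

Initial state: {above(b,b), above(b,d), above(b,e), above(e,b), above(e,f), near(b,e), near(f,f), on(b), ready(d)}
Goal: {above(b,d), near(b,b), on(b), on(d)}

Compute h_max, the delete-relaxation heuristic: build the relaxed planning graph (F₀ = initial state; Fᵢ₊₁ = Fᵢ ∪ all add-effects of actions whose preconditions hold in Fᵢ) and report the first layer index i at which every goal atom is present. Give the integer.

1

F0 = init (9 atoms)
F1 = F0 ∪ {above(d,d), above(e,e), above(f,b), above(f,d), above(f,e), above(f,f), near(b,b), on(d), ready(b)}  (18 atoms)
goal ⊆ F1  ⇒  h_max = 1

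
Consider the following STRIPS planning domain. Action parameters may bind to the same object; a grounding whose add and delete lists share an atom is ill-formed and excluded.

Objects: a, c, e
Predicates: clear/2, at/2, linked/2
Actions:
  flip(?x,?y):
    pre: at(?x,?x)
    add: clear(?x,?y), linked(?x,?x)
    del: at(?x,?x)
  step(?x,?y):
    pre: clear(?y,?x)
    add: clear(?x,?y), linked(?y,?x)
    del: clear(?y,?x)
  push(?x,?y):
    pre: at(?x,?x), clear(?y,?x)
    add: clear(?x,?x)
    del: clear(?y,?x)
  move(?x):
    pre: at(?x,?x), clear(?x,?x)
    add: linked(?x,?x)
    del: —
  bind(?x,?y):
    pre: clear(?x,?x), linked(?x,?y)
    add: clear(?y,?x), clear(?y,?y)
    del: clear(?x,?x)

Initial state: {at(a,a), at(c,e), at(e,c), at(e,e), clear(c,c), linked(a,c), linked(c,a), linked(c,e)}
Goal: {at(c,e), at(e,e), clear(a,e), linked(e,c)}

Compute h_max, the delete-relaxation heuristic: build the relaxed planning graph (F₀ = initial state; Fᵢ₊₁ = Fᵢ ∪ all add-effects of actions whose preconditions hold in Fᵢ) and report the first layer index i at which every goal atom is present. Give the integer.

F0 = init (8 atoms)
F1 = F0 ∪ {clear(a,a), clear(a,c), clear(a,e), clear(e,a), clear(e,c), clear(e,e), linked(a,a), linked(e,e)}  (16 atoms)
F2 = F1 ∪ {clear(c,a), clear(c,e), linked(a,e), linked(e,a), linked(e,c)}  (21 atoms)
goal ⊆ F2  ⇒  h_max = 2

2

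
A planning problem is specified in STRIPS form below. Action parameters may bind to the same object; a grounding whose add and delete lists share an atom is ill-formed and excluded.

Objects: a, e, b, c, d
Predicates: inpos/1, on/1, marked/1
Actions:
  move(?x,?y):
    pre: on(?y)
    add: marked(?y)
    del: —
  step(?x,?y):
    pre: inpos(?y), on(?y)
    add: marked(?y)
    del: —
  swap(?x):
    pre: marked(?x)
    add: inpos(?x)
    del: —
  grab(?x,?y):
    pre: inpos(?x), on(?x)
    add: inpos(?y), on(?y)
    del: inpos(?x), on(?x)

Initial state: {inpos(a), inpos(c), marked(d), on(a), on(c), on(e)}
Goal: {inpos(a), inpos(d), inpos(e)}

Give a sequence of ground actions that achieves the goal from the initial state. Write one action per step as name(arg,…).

1. swap(d)  →  {inpos(a), inpos(c), inpos(d), marked(d), on(a), on(c), on(e)}
2. grab(c,e)  →  {inpos(a), inpos(d), inpos(e), marked(d), on(a), on(e)}

swap(d); grab(c,e)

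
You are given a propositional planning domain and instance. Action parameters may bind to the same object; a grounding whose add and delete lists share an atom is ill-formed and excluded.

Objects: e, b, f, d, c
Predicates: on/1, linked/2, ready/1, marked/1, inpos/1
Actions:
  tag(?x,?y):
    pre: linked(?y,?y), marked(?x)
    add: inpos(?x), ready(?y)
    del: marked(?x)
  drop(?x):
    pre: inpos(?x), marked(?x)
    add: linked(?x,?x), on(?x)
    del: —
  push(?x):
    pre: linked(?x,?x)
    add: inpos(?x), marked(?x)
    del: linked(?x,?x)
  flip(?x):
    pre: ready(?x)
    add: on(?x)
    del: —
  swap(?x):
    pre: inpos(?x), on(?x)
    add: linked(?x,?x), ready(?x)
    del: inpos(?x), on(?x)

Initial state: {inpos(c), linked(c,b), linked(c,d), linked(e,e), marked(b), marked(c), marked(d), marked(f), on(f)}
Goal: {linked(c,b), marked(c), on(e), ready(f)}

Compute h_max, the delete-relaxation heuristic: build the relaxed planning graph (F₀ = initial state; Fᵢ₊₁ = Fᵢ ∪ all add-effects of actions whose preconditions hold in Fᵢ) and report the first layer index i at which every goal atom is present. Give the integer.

2

F0 = init (9 atoms)
F1 = F0 ∪ {inpos(b), inpos(d), inpos(e), inpos(f), linked(c,c), marked(e), on(c), ready(e)}  (17 atoms)
F2 = F1 ∪ {linked(b,b), linked(d,d), linked(f,f), on(b), on(d), on(e), ready(c), ready(f)}  (25 atoms)
goal ⊆ F2  ⇒  h_max = 2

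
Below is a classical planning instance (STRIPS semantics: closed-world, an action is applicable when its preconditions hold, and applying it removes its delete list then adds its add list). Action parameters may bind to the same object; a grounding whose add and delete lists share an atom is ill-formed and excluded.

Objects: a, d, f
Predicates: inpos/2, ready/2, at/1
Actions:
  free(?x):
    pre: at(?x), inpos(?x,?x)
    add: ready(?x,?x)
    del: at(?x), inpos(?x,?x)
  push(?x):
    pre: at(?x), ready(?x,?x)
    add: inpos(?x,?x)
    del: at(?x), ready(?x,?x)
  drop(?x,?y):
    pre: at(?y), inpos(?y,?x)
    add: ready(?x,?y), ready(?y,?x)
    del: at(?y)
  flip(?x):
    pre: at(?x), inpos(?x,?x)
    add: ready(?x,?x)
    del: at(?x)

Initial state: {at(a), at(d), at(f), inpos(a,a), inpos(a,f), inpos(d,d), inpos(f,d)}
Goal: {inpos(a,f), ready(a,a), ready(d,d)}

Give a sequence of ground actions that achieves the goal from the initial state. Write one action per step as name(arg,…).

free(a); free(d)

1. free(a)  →  {at(d), at(f), inpos(a,f), inpos(d,d), inpos(f,d), ready(a,a)}
2. free(d)  →  {at(f), inpos(a,f), inpos(f,d), ready(a,a), ready(d,d)}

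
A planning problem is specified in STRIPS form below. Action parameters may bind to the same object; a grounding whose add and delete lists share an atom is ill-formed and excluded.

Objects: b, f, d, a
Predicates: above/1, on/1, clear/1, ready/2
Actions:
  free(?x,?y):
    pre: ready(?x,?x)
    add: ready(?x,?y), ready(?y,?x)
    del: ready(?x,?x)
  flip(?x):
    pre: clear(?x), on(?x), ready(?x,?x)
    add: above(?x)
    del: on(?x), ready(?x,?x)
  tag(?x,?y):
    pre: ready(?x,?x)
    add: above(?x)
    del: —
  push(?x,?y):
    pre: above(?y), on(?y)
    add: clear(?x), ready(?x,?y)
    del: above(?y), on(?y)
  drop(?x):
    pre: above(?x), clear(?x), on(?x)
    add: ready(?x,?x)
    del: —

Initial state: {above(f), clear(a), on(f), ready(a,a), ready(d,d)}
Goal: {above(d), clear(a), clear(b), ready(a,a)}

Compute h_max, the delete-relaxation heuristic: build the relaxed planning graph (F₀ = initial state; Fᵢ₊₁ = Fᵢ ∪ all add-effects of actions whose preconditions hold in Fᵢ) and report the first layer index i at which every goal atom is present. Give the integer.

1

F0 = init (5 atoms)
F1 = F0 ∪ {above(a), above(d), clear(b), clear(d), clear(f), ready(a,b), ready(a,d), ready(a,f), ready(b,a), ready(b,d), ready(b,f), ready(d,a), ready(d,b), ready(d,f), ready(f,a), ready(f,d), ready(f,f)}  (22 atoms)
goal ⊆ F1  ⇒  h_max = 1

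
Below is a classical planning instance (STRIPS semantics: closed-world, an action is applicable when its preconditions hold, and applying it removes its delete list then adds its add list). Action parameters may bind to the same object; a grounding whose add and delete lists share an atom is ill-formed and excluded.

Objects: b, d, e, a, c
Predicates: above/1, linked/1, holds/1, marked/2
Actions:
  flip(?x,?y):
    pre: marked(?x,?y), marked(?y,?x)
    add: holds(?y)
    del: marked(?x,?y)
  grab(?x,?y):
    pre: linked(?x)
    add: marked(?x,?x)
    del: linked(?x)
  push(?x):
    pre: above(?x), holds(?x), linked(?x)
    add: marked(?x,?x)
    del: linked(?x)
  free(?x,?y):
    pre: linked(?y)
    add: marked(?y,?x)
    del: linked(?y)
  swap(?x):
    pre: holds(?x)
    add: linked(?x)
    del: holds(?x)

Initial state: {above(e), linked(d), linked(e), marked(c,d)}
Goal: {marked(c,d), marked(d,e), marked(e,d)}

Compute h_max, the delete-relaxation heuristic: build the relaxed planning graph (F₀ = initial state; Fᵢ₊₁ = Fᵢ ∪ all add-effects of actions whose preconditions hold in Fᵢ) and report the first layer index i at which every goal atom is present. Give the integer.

1

F0 = init (4 atoms)
F1 = F0 ∪ {marked(d,a), marked(d,b), marked(d,c), marked(d,d), marked(d,e), marked(e,a), marked(e,b), marked(e,c), marked(e,d), marked(e,e)}  (14 atoms)
goal ⊆ F1  ⇒  h_max = 1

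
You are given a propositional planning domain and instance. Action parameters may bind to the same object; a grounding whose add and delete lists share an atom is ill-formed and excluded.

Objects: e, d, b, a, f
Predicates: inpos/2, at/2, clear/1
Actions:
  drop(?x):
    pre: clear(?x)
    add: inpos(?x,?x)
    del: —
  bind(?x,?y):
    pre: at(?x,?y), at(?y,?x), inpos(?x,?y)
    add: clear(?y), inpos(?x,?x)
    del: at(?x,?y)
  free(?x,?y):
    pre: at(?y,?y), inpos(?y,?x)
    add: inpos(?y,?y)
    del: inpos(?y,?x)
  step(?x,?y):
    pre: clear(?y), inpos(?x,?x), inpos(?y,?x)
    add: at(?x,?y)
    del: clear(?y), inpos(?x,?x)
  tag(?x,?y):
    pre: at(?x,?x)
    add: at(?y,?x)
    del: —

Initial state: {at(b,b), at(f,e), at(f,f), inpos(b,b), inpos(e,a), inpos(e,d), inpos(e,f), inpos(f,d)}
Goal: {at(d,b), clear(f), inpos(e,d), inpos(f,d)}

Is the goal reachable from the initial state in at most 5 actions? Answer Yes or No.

1. tag(b,d)  →  {at(b,b), at(d,b), at(f,e), at(f,f), inpos(b,b), inpos(e,a), inpos(e,d), inpos(e,f), inpos(f,d)}
2. tag(f,e)  →  {at(b,b), at(d,b), at(e,f), at(f,e), at(f,f), inpos(b,b), inpos(e,a), inpos(e,d), inpos(e,f), inpos(f,d)}
3. bind(e,f)  →  {at(b,b), at(d,b), at(f,e), at(f,f), clear(f), inpos(b,b), inpos(e,a), inpos(e,d), inpos(e,e), inpos(e,f), inpos(f,d)}
optimal plan length = 3; 3 ≤ 5

Yes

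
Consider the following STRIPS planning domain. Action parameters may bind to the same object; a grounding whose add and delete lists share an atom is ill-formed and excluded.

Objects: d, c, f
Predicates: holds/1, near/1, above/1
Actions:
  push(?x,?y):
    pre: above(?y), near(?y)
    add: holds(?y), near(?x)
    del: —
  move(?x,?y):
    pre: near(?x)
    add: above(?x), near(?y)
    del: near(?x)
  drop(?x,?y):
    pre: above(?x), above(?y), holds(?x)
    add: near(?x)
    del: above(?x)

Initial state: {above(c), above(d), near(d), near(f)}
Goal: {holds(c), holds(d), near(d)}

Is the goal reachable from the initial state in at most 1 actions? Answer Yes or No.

1. push(c,d)  →  {above(c), above(d), holds(d), near(c), near(d), near(f)}
2. push(d,c)  →  {above(c), above(d), holds(c), holds(d), near(c), near(d), near(f)}
optimal plan length = 2; 2 > 1

No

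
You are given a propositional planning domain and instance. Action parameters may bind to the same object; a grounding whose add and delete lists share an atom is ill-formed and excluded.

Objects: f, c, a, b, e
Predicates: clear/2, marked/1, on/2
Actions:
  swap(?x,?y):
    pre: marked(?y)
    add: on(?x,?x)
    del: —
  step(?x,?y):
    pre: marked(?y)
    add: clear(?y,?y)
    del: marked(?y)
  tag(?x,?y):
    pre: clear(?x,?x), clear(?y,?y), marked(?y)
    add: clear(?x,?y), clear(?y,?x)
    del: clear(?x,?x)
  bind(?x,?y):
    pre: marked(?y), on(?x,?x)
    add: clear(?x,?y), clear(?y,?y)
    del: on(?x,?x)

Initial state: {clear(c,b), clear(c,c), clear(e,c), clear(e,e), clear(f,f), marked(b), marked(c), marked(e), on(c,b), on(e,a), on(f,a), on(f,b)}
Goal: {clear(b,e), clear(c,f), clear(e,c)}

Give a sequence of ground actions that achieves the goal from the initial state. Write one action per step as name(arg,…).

swap(b,c); tag(f,c); bind(b,e)

1. swap(b,c)  →  {clear(c,b), clear(c,c), clear(e,c), clear(e,e), clear(f,f), marked(b), marked(c), marked(e), on(b,b), on(c,b), on(e,a), on(f,a), on(f,b)}
2. tag(f,c)  →  {clear(c,b), clear(c,c), clear(c,f), clear(e,c), clear(e,e), clear(f,c), marked(b), marked(c), marked(e), on(b,b), on(c,b), on(e,a), on(f,a), on(f,b)}
3. bind(b,e)  →  {clear(b,e), clear(c,b), clear(c,c), clear(c,f), clear(e,c), clear(e,e), clear(f,c), marked(b), marked(c), marked(e), on(c,b), on(e,a), on(f,a), on(f,b)}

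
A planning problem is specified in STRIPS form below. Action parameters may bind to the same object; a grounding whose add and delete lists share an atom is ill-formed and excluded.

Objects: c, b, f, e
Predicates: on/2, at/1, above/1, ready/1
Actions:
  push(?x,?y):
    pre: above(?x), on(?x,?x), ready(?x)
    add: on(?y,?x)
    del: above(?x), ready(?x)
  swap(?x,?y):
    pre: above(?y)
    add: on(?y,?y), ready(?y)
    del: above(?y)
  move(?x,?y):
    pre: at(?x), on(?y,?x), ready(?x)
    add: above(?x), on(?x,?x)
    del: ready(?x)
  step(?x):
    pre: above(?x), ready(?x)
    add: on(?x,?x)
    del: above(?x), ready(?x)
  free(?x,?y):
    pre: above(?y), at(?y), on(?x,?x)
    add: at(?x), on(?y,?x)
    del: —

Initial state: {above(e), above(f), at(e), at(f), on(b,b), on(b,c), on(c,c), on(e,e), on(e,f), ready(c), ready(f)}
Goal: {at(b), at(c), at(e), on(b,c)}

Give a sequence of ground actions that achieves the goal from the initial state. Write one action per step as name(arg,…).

free(c,f); free(b,f)

1. free(c,f)  →  {above(e), above(f), at(c), at(e), at(f), on(b,b), on(b,c), on(c,c), on(e,e), on(e,f), on(f,c), ready(c), ready(f)}
2. free(b,f)  →  {above(e), above(f), at(b), at(c), at(e), at(f), on(b,b), on(b,c), on(c,c), on(e,e), on(e,f), on(f,b), on(f,c), ready(c), ready(f)}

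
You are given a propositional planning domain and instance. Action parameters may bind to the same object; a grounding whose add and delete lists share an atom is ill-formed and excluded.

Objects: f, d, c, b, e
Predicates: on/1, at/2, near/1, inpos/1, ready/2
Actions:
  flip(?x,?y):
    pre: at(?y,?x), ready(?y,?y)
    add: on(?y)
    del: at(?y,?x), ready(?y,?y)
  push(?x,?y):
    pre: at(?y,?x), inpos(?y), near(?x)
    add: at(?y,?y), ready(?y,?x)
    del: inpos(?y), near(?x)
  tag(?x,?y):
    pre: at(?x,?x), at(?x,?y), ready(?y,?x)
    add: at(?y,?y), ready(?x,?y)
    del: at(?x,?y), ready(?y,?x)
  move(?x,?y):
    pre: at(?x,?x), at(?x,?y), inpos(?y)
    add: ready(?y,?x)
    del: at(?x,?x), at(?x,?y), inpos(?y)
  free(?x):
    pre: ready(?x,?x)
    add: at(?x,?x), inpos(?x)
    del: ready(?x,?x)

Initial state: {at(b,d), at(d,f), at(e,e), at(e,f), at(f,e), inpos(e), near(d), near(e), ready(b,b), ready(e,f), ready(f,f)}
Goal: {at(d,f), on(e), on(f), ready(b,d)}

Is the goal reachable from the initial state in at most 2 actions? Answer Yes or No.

1. flip(e,f)  →  {at(b,d), at(d,f), at(e,e), at(e,f), inpos(e), near(d), near(e), on(f), ready(b,b), ready(e,f)}
2. push(e,e)  →  {at(b,d), at(d,f), at(e,e), at(e,f), near(d), on(f), ready(b,b), ready(e,e), ready(e,f)}
3. flip(f,e)  →  {at(b,d), at(d,f), at(e,e), near(d), on(e), on(f), ready(b,b), ready(e,f)}
4. free(b)  →  {at(b,b), at(b,d), at(d,f), at(e,e), inpos(b), near(d), on(e), on(f), ready(e,f)}
5. push(d,b)  →  {at(b,b), at(b,d), at(d,f), at(e,e), on(e), on(f), ready(b,d), ready(e,f)}
optimal plan length = 5; 5 > 2

No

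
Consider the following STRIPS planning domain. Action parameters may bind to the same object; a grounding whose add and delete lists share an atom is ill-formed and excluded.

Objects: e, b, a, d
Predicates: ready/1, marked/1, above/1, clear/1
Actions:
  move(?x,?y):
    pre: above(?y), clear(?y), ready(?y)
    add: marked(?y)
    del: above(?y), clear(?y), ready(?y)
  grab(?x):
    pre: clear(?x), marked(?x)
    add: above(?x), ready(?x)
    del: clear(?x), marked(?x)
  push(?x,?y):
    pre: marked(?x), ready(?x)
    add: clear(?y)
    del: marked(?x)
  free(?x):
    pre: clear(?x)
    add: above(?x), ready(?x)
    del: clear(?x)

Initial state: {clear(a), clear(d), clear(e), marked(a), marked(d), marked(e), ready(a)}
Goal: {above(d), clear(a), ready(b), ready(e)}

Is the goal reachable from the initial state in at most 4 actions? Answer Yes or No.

1. grab(e)  →  {above(e), clear(a), clear(d), marked(a), marked(d), ready(a), ready(e)}
2. grab(d)  →  {above(d), above(e), clear(a), marked(a), ready(a), ready(d), ready(e)}
3. push(a,b)  →  {above(d), above(e), clear(a), clear(b), ready(a), ready(d), ready(e)}
4. free(b)  →  {above(b), above(d), above(e), clear(a), ready(a), ready(b), ready(d), ready(e)}
optimal plan length = 4; 4 ≤ 4

Yes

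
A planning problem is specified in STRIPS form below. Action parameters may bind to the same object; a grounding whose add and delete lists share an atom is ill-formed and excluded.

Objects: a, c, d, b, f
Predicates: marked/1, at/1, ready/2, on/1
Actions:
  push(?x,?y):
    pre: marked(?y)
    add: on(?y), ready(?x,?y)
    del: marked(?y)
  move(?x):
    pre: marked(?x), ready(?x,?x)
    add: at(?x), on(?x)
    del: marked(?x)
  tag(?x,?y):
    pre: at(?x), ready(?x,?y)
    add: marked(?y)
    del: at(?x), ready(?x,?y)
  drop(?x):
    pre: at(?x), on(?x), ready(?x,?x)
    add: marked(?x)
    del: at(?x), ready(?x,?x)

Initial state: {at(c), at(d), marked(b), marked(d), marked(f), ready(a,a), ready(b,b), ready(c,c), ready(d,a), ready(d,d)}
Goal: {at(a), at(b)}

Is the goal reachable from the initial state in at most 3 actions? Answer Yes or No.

Yes

1. move(b)  →  {at(b), at(c), at(d), marked(d), marked(f), on(b), ready(a,a), ready(b,b), ready(c,c), ready(d,a), ready(d,d)}
2. tag(d,a)  →  {at(b), at(c), marked(a), marked(d), marked(f), on(b), ready(a,a), ready(b,b), ready(c,c), ready(d,d)}
3. move(a)  →  {at(a), at(b), at(c), marked(d), marked(f), on(a), on(b), ready(a,a), ready(b,b), ready(c,c), ready(d,d)}
optimal plan length = 3; 3 ≤ 3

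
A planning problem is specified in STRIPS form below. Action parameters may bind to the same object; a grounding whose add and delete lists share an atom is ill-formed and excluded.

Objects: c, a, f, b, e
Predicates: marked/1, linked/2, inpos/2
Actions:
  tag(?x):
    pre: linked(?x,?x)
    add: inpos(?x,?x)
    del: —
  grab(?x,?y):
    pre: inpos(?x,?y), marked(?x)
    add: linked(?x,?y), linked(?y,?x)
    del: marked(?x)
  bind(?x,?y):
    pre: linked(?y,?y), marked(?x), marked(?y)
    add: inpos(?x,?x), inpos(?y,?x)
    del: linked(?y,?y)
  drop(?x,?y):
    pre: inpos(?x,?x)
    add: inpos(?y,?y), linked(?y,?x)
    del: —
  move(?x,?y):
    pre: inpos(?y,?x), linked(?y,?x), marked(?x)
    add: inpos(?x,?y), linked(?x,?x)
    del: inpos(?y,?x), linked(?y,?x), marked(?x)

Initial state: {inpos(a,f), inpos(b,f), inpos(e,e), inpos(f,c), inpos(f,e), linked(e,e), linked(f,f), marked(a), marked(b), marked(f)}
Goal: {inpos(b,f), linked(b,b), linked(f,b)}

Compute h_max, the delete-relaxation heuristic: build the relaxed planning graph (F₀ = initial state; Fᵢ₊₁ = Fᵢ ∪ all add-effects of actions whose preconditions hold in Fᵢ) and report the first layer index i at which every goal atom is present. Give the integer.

2

F0 = init (10 atoms)
F1 = F0 ∪ {inpos(a,a), inpos(b,b), inpos(c,c), inpos(f,a), inpos(f,b), inpos(f,f), linked(a,e), linked(a,f), linked(b,e), linked(b,f), linked(c,e), linked(c,f), linked(e,f), linked(f,a), linked(f,b), linked(f,c), linked(f,e)}  (27 atoms)
F2 = F1 ∪ {linked(a,a), linked(a,b), linked(a,c), linked(b,a), linked(b,b), linked(b,c), linked(c,a), linked(c,b), linked(c,c), linked(e,a), linked(e,b), linked(e,c)}  (39 atoms)
goal ⊆ F2  ⇒  h_max = 2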